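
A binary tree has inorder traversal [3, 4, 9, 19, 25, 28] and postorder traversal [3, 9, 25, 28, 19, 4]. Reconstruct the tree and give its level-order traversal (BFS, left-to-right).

Inorder:   [3, 4, 9, 19, 25, 28]
Postorder: [3, 9, 25, 28, 19, 4]
Algorithm: postorder visits root last, so walk postorder right-to-left;
each value is the root of the current inorder slice — split it at that
value, recurse on the right subtree first, then the left.
Recursive splits:
  root=4; inorder splits into left=[3], right=[9, 19, 25, 28]
  root=19; inorder splits into left=[9], right=[25, 28]
  root=28; inorder splits into left=[25], right=[]
  root=25; inorder splits into left=[], right=[]
  root=9; inorder splits into left=[], right=[]
  root=3; inorder splits into left=[], right=[]
Reconstructed level-order: [4, 3, 19, 9, 28, 25]


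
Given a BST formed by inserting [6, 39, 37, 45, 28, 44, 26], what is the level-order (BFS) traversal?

Tree insertion order: [6, 39, 37, 45, 28, 44, 26]
Tree (level-order array): [6, None, 39, 37, 45, 28, None, 44, None, 26]
BFS from the root, enqueuing left then right child of each popped node:
  queue [6] -> pop 6, enqueue [39], visited so far: [6]
  queue [39] -> pop 39, enqueue [37, 45], visited so far: [6, 39]
  queue [37, 45] -> pop 37, enqueue [28], visited so far: [6, 39, 37]
  queue [45, 28] -> pop 45, enqueue [44], visited so far: [6, 39, 37, 45]
  queue [28, 44] -> pop 28, enqueue [26], visited so far: [6, 39, 37, 45, 28]
  queue [44, 26] -> pop 44, enqueue [none], visited so far: [6, 39, 37, 45, 28, 44]
  queue [26] -> pop 26, enqueue [none], visited so far: [6, 39, 37, 45, 28, 44, 26]
Result: [6, 39, 37, 45, 28, 44, 26]


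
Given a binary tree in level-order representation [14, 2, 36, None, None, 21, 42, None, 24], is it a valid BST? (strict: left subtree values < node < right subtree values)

Level-order array: [14, 2, 36, None, None, 21, 42, None, 24]
Validate using subtree bounds (lo, hi): at each node, require lo < value < hi,
then recurse left with hi=value and right with lo=value.
Preorder trace (stopping at first violation):
  at node 14 with bounds (-inf, +inf): OK
  at node 2 with bounds (-inf, 14): OK
  at node 36 with bounds (14, +inf): OK
  at node 21 with bounds (14, 36): OK
  at node 24 with bounds (21, 36): OK
  at node 42 with bounds (36, +inf): OK
No violation found at any node.
Result: Valid BST


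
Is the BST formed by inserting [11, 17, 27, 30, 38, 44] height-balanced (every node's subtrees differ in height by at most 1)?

Tree (level-order array): [11, None, 17, None, 27, None, 30, None, 38, None, 44]
Definition: a tree is height-balanced if, at every node, |h(left) - h(right)| <= 1 (empty subtree has height -1).
Bottom-up per-node check:
  node 44: h_left=-1, h_right=-1, diff=0 [OK], height=0
  node 38: h_left=-1, h_right=0, diff=1 [OK], height=1
  node 30: h_left=-1, h_right=1, diff=2 [FAIL (|-1-1|=2 > 1)], height=2
  node 27: h_left=-1, h_right=2, diff=3 [FAIL (|-1-2|=3 > 1)], height=3
  node 17: h_left=-1, h_right=3, diff=4 [FAIL (|-1-3|=4 > 1)], height=4
  node 11: h_left=-1, h_right=4, diff=5 [FAIL (|-1-4|=5 > 1)], height=5
Node 30 violates the condition: |-1 - 1| = 2 > 1.
Result: Not balanced


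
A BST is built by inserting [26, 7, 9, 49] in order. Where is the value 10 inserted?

Starting tree (level order): [26, 7, 49, None, 9]
Insertion path: 26 -> 7 -> 9
Result: insert 10 as right child of 9
Final tree (level order): [26, 7, 49, None, 9, None, None, None, 10]


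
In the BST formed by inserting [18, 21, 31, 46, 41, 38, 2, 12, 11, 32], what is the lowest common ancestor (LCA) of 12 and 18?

Tree insertion order: [18, 21, 31, 46, 41, 38, 2, 12, 11, 32]
Tree (level-order array): [18, 2, 21, None, 12, None, 31, 11, None, None, 46, None, None, 41, None, 38, None, 32]
In a BST, the LCA of p=12, q=18 is the first node v on the
root-to-leaf path with p <= v <= q (go left if both < v, right if both > v).
Walk from root:
  at 18: 12 <= 18 <= 18, this is the LCA
LCA = 18


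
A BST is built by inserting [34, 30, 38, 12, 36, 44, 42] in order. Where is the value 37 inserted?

Starting tree (level order): [34, 30, 38, 12, None, 36, 44, None, None, None, None, 42]
Insertion path: 34 -> 38 -> 36
Result: insert 37 as right child of 36
Final tree (level order): [34, 30, 38, 12, None, 36, 44, None, None, None, 37, 42]


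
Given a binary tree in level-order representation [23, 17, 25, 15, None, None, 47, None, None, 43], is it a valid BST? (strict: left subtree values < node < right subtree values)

Level-order array: [23, 17, 25, 15, None, None, 47, None, None, 43]
Validate using subtree bounds (lo, hi): at each node, require lo < value < hi,
then recurse left with hi=value and right with lo=value.
Preorder trace (stopping at first violation):
  at node 23 with bounds (-inf, +inf): OK
  at node 17 with bounds (-inf, 23): OK
  at node 15 with bounds (-inf, 17): OK
  at node 25 with bounds (23, +inf): OK
  at node 47 with bounds (25, +inf): OK
  at node 43 with bounds (25, 47): OK
No violation found at any node.
Result: Valid BST


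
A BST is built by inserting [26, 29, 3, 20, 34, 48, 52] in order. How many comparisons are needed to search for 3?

Search path for 3: 26 -> 3
Found: True
Comparisons: 2


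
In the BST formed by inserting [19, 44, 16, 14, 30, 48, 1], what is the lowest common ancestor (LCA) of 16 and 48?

Tree insertion order: [19, 44, 16, 14, 30, 48, 1]
Tree (level-order array): [19, 16, 44, 14, None, 30, 48, 1]
In a BST, the LCA of p=16, q=48 is the first node v on the
root-to-leaf path with p <= v <= q (go left if both < v, right if both > v).
Walk from root:
  at 19: 16 <= 19 <= 48, this is the LCA
LCA = 19


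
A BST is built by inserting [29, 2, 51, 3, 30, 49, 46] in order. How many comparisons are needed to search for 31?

Search path for 31: 29 -> 51 -> 30 -> 49 -> 46
Found: False
Comparisons: 5


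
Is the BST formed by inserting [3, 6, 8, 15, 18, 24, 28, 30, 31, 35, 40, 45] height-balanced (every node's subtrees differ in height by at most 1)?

Tree (level-order array): [3, None, 6, None, 8, None, 15, None, 18, None, 24, None, 28, None, 30, None, 31, None, 35, None, 40, None, 45]
Definition: a tree is height-balanced if, at every node, |h(left) - h(right)| <= 1 (empty subtree has height -1).
Bottom-up per-node check:
  node 45: h_left=-1, h_right=-1, diff=0 [OK], height=0
  node 40: h_left=-1, h_right=0, diff=1 [OK], height=1
  node 35: h_left=-1, h_right=1, diff=2 [FAIL (|-1-1|=2 > 1)], height=2
  node 31: h_left=-1, h_right=2, diff=3 [FAIL (|-1-2|=3 > 1)], height=3
  node 30: h_left=-1, h_right=3, diff=4 [FAIL (|-1-3|=4 > 1)], height=4
  node 28: h_left=-1, h_right=4, diff=5 [FAIL (|-1-4|=5 > 1)], height=5
  node 24: h_left=-1, h_right=5, diff=6 [FAIL (|-1-5|=6 > 1)], height=6
  node 18: h_left=-1, h_right=6, diff=7 [FAIL (|-1-6|=7 > 1)], height=7
  node 15: h_left=-1, h_right=7, diff=8 [FAIL (|-1-7|=8 > 1)], height=8
  node 8: h_left=-1, h_right=8, diff=9 [FAIL (|-1-8|=9 > 1)], height=9
  node 6: h_left=-1, h_right=9, diff=10 [FAIL (|-1-9|=10 > 1)], height=10
  node 3: h_left=-1, h_right=10, diff=11 [FAIL (|-1-10|=11 > 1)], height=11
Node 35 violates the condition: |-1 - 1| = 2 > 1.
Result: Not balanced


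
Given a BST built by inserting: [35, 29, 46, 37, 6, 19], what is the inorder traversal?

Tree insertion order: [35, 29, 46, 37, 6, 19]
Tree (level-order array): [35, 29, 46, 6, None, 37, None, None, 19]
Inorder traversal: [6, 19, 29, 35, 37, 46]


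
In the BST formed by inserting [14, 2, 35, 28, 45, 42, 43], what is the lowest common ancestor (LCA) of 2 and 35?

Tree insertion order: [14, 2, 35, 28, 45, 42, 43]
Tree (level-order array): [14, 2, 35, None, None, 28, 45, None, None, 42, None, None, 43]
In a BST, the LCA of p=2, q=35 is the first node v on the
root-to-leaf path with p <= v <= q (go left if both < v, right if both > v).
Walk from root:
  at 14: 2 <= 14 <= 35, this is the LCA
LCA = 14


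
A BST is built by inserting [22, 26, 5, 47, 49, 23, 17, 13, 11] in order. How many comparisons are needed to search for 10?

Search path for 10: 22 -> 5 -> 17 -> 13 -> 11
Found: False
Comparisons: 5


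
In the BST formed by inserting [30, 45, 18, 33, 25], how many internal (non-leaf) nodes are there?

Tree built from: [30, 45, 18, 33, 25]
Tree (level-order array): [30, 18, 45, None, 25, 33]
Rule: An internal node has at least one child.
Per-node child counts:
  node 30: 2 child(ren)
  node 18: 1 child(ren)
  node 25: 0 child(ren)
  node 45: 1 child(ren)
  node 33: 0 child(ren)
Matching nodes: [30, 18, 45]
Count of internal (non-leaf) nodes: 3


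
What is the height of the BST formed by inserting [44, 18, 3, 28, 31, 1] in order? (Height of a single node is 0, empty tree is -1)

Insertion order: [44, 18, 3, 28, 31, 1]
Tree (level-order array): [44, 18, None, 3, 28, 1, None, None, 31]
Compute height bottom-up (empty subtree = -1):
  height(1) = 1 + max(-1, -1) = 0
  height(3) = 1 + max(0, -1) = 1
  height(31) = 1 + max(-1, -1) = 0
  height(28) = 1 + max(-1, 0) = 1
  height(18) = 1 + max(1, 1) = 2
  height(44) = 1 + max(2, -1) = 3
Height = 3


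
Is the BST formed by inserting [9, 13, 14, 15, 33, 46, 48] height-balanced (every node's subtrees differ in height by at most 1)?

Tree (level-order array): [9, None, 13, None, 14, None, 15, None, 33, None, 46, None, 48]
Definition: a tree is height-balanced if, at every node, |h(left) - h(right)| <= 1 (empty subtree has height -1).
Bottom-up per-node check:
  node 48: h_left=-1, h_right=-1, diff=0 [OK], height=0
  node 46: h_left=-1, h_right=0, diff=1 [OK], height=1
  node 33: h_left=-1, h_right=1, diff=2 [FAIL (|-1-1|=2 > 1)], height=2
  node 15: h_left=-1, h_right=2, diff=3 [FAIL (|-1-2|=3 > 1)], height=3
  node 14: h_left=-1, h_right=3, diff=4 [FAIL (|-1-3|=4 > 1)], height=4
  node 13: h_left=-1, h_right=4, diff=5 [FAIL (|-1-4|=5 > 1)], height=5
  node 9: h_left=-1, h_right=5, diff=6 [FAIL (|-1-5|=6 > 1)], height=6
Node 33 violates the condition: |-1 - 1| = 2 > 1.
Result: Not balanced


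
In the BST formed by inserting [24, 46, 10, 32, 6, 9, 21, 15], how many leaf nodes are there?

Tree built from: [24, 46, 10, 32, 6, 9, 21, 15]
Tree (level-order array): [24, 10, 46, 6, 21, 32, None, None, 9, 15]
Rule: A leaf has 0 children.
Per-node child counts:
  node 24: 2 child(ren)
  node 10: 2 child(ren)
  node 6: 1 child(ren)
  node 9: 0 child(ren)
  node 21: 1 child(ren)
  node 15: 0 child(ren)
  node 46: 1 child(ren)
  node 32: 0 child(ren)
Matching nodes: [9, 15, 32]
Count of leaf nodes: 3


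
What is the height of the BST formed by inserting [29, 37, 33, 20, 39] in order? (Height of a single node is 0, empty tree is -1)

Insertion order: [29, 37, 33, 20, 39]
Tree (level-order array): [29, 20, 37, None, None, 33, 39]
Compute height bottom-up (empty subtree = -1):
  height(20) = 1 + max(-1, -1) = 0
  height(33) = 1 + max(-1, -1) = 0
  height(39) = 1 + max(-1, -1) = 0
  height(37) = 1 + max(0, 0) = 1
  height(29) = 1 + max(0, 1) = 2
Height = 2


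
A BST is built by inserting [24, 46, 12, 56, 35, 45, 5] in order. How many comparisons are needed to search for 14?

Search path for 14: 24 -> 12
Found: False
Comparisons: 2


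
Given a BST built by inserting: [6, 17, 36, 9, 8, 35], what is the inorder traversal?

Tree insertion order: [6, 17, 36, 9, 8, 35]
Tree (level-order array): [6, None, 17, 9, 36, 8, None, 35]
Inorder traversal: [6, 8, 9, 17, 35, 36]


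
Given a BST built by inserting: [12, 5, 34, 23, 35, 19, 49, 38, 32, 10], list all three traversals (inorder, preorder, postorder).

Tree insertion order: [12, 5, 34, 23, 35, 19, 49, 38, 32, 10]
Tree (level-order array): [12, 5, 34, None, 10, 23, 35, None, None, 19, 32, None, 49, None, None, None, None, 38]
Inorder (L, root, R): [5, 10, 12, 19, 23, 32, 34, 35, 38, 49]
Preorder (root, L, R): [12, 5, 10, 34, 23, 19, 32, 35, 49, 38]
Postorder (L, R, root): [10, 5, 19, 32, 23, 38, 49, 35, 34, 12]


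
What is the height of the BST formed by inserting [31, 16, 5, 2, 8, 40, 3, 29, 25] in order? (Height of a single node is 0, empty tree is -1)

Insertion order: [31, 16, 5, 2, 8, 40, 3, 29, 25]
Tree (level-order array): [31, 16, 40, 5, 29, None, None, 2, 8, 25, None, None, 3]
Compute height bottom-up (empty subtree = -1):
  height(3) = 1 + max(-1, -1) = 0
  height(2) = 1 + max(-1, 0) = 1
  height(8) = 1 + max(-1, -1) = 0
  height(5) = 1 + max(1, 0) = 2
  height(25) = 1 + max(-1, -1) = 0
  height(29) = 1 + max(0, -1) = 1
  height(16) = 1 + max(2, 1) = 3
  height(40) = 1 + max(-1, -1) = 0
  height(31) = 1 + max(3, 0) = 4
Height = 4


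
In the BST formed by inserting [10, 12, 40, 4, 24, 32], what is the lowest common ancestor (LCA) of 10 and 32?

Tree insertion order: [10, 12, 40, 4, 24, 32]
Tree (level-order array): [10, 4, 12, None, None, None, 40, 24, None, None, 32]
In a BST, the LCA of p=10, q=32 is the first node v on the
root-to-leaf path with p <= v <= q (go left if both < v, right if both > v).
Walk from root:
  at 10: 10 <= 10 <= 32, this is the LCA
LCA = 10


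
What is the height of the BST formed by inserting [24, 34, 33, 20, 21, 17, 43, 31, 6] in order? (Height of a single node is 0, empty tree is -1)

Insertion order: [24, 34, 33, 20, 21, 17, 43, 31, 6]
Tree (level-order array): [24, 20, 34, 17, 21, 33, 43, 6, None, None, None, 31]
Compute height bottom-up (empty subtree = -1):
  height(6) = 1 + max(-1, -1) = 0
  height(17) = 1 + max(0, -1) = 1
  height(21) = 1 + max(-1, -1) = 0
  height(20) = 1 + max(1, 0) = 2
  height(31) = 1 + max(-1, -1) = 0
  height(33) = 1 + max(0, -1) = 1
  height(43) = 1 + max(-1, -1) = 0
  height(34) = 1 + max(1, 0) = 2
  height(24) = 1 + max(2, 2) = 3
Height = 3


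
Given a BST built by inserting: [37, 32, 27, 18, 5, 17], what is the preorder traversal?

Tree insertion order: [37, 32, 27, 18, 5, 17]
Tree (level-order array): [37, 32, None, 27, None, 18, None, 5, None, None, 17]
Preorder traversal: [37, 32, 27, 18, 5, 17]


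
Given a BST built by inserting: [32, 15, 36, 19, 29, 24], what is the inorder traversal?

Tree insertion order: [32, 15, 36, 19, 29, 24]
Tree (level-order array): [32, 15, 36, None, 19, None, None, None, 29, 24]
Inorder traversal: [15, 19, 24, 29, 32, 36]


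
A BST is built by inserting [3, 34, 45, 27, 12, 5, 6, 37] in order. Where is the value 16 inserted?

Starting tree (level order): [3, None, 34, 27, 45, 12, None, 37, None, 5, None, None, None, None, 6]
Insertion path: 3 -> 34 -> 27 -> 12
Result: insert 16 as right child of 12
Final tree (level order): [3, None, 34, 27, 45, 12, None, 37, None, 5, 16, None, None, None, 6]


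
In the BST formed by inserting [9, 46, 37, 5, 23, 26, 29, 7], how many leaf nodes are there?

Tree built from: [9, 46, 37, 5, 23, 26, 29, 7]
Tree (level-order array): [9, 5, 46, None, 7, 37, None, None, None, 23, None, None, 26, None, 29]
Rule: A leaf has 0 children.
Per-node child counts:
  node 9: 2 child(ren)
  node 5: 1 child(ren)
  node 7: 0 child(ren)
  node 46: 1 child(ren)
  node 37: 1 child(ren)
  node 23: 1 child(ren)
  node 26: 1 child(ren)
  node 29: 0 child(ren)
Matching nodes: [7, 29]
Count of leaf nodes: 2


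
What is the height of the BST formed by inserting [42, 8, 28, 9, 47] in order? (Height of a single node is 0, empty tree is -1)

Insertion order: [42, 8, 28, 9, 47]
Tree (level-order array): [42, 8, 47, None, 28, None, None, 9]
Compute height bottom-up (empty subtree = -1):
  height(9) = 1 + max(-1, -1) = 0
  height(28) = 1 + max(0, -1) = 1
  height(8) = 1 + max(-1, 1) = 2
  height(47) = 1 + max(-1, -1) = 0
  height(42) = 1 + max(2, 0) = 3
Height = 3


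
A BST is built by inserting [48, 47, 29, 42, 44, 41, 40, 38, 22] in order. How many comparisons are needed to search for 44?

Search path for 44: 48 -> 47 -> 29 -> 42 -> 44
Found: True
Comparisons: 5


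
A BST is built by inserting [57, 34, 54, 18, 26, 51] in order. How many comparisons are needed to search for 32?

Search path for 32: 57 -> 34 -> 18 -> 26
Found: False
Comparisons: 4


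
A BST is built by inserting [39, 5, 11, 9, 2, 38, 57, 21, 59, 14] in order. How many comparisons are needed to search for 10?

Search path for 10: 39 -> 5 -> 11 -> 9
Found: False
Comparisons: 4


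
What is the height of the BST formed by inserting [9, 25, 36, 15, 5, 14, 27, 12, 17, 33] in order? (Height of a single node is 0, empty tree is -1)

Insertion order: [9, 25, 36, 15, 5, 14, 27, 12, 17, 33]
Tree (level-order array): [9, 5, 25, None, None, 15, 36, 14, 17, 27, None, 12, None, None, None, None, 33]
Compute height bottom-up (empty subtree = -1):
  height(5) = 1 + max(-1, -1) = 0
  height(12) = 1 + max(-1, -1) = 0
  height(14) = 1 + max(0, -1) = 1
  height(17) = 1 + max(-1, -1) = 0
  height(15) = 1 + max(1, 0) = 2
  height(33) = 1 + max(-1, -1) = 0
  height(27) = 1 + max(-1, 0) = 1
  height(36) = 1 + max(1, -1) = 2
  height(25) = 1 + max(2, 2) = 3
  height(9) = 1 + max(0, 3) = 4
Height = 4


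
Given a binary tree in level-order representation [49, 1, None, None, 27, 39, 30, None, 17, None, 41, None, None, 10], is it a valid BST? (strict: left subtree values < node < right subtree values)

Level-order array: [49, 1, None, None, 27, 39, 30, None, 17, None, 41, None, None, 10]
Validate using subtree bounds (lo, hi): at each node, require lo < value < hi,
then recurse left with hi=value and right with lo=value.
Preorder trace (stopping at first violation):
  at node 49 with bounds (-inf, +inf): OK
  at node 1 with bounds (-inf, 49): OK
  at node 27 with bounds (1, 49): OK
  at node 39 with bounds (1, 27): VIOLATION
Node 39 violates its bound: not (1 < 39 < 27).
Result: Not a valid BST


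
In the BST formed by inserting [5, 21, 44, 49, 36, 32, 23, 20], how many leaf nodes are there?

Tree built from: [5, 21, 44, 49, 36, 32, 23, 20]
Tree (level-order array): [5, None, 21, 20, 44, None, None, 36, 49, 32, None, None, None, 23]
Rule: A leaf has 0 children.
Per-node child counts:
  node 5: 1 child(ren)
  node 21: 2 child(ren)
  node 20: 0 child(ren)
  node 44: 2 child(ren)
  node 36: 1 child(ren)
  node 32: 1 child(ren)
  node 23: 0 child(ren)
  node 49: 0 child(ren)
Matching nodes: [20, 23, 49]
Count of leaf nodes: 3


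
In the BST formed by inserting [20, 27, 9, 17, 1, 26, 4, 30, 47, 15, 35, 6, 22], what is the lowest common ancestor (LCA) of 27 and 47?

Tree insertion order: [20, 27, 9, 17, 1, 26, 4, 30, 47, 15, 35, 6, 22]
Tree (level-order array): [20, 9, 27, 1, 17, 26, 30, None, 4, 15, None, 22, None, None, 47, None, 6, None, None, None, None, 35]
In a BST, the LCA of p=27, q=47 is the first node v on the
root-to-leaf path with p <= v <= q (go left if both < v, right if both > v).
Walk from root:
  at 20: both 27 and 47 > 20, go right
  at 27: 27 <= 27 <= 47, this is the LCA
LCA = 27


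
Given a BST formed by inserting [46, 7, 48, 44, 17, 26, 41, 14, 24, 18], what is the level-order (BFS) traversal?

Tree insertion order: [46, 7, 48, 44, 17, 26, 41, 14, 24, 18]
Tree (level-order array): [46, 7, 48, None, 44, None, None, 17, None, 14, 26, None, None, 24, 41, 18]
BFS from the root, enqueuing left then right child of each popped node:
  queue [46] -> pop 46, enqueue [7, 48], visited so far: [46]
  queue [7, 48] -> pop 7, enqueue [44], visited so far: [46, 7]
  queue [48, 44] -> pop 48, enqueue [none], visited so far: [46, 7, 48]
  queue [44] -> pop 44, enqueue [17], visited so far: [46, 7, 48, 44]
  queue [17] -> pop 17, enqueue [14, 26], visited so far: [46, 7, 48, 44, 17]
  queue [14, 26] -> pop 14, enqueue [none], visited so far: [46, 7, 48, 44, 17, 14]
  queue [26] -> pop 26, enqueue [24, 41], visited so far: [46, 7, 48, 44, 17, 14, 26]
  queue [24, 41] -> pop 24, enqueue [18], visited so far: [46, 7, 48, 44, 17, 14, 26, 24]
  queue [41, 18] -> pop 41, enqueue [none], visited so far: [46, 7, 48, 44, 17, 14, 26, 24, 41]
  queue [18] -> pop 18, enqueue [none], visited so far: [46, 7, 48, 44, 17, 14, 26, 24, 41, 18]
Result: [46, 7, 48, 44, 17, 14, 26, 24, 41, 18]


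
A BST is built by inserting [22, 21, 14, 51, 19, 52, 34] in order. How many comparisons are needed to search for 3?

Search path for 3: 22 -> 21 -> 14
Found: False
Comparisons: 3


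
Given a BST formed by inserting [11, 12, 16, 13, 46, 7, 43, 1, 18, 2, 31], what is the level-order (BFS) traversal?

Tree insertion order: [11, 12, 16, 13, 46, 7, 43, 1, 18, 2, 31]
Tree (level-order array): [11, 7, 12, 1, None, None, 16, None, 2, 13, 46, None, None, None, None, 43, None, 18, None, None, 31]
BFS from the root, enqueuing left then right child of each popped node:
  queue [11] -> pop 11, enqueue [7, 12], visited so far: [11]
  queue [7, 12] -> pop 7, enqueue [1], visited so far: [11, 7]
  queue [12, 1] -> pop 12, enqueue [16], visited so far: [11, 7, 12]
  queue [1, 16] -> pop 1, enqueue [2], visited so far: [11, 7, 12, 1]
  queue [16, 2] -> pop 16, enqueue [13, 46], visited so far: [11, 7, 12, 1, 16]
  queue [2, 13, 46] -> pop 2, enqueue [none], visited so far: [11, 7, 12, 1, 16, 2]
  queue [13, 46] -> pop 13, enqueue [none], visited so far: [11, 7, 12, 1, 16, 2, 13]
  queue [46] -> pop 46, enqueue [43], visited so far: [11, 7, 12, 1, 16, 2, 13, 46]
  queue [43] -> pop 43, enqueue [18], visited so far: [11, 7, 12, 1, 16, 2, 13, 46, 43]
  queue [18] -> pop 18, enqueue [31], visited so far: [11, 7, 12, 1, 16, 2, 13, 46, 43, 18]
  queue [31] -> pop 31, enqueue [none], visited so far: [11, 7, 12, 1, 16, 2, 13, 46, 43, 18, 31]
Result: [11, 7, 12, 1, 16, 2, 13, 46, 43, 18, 31]


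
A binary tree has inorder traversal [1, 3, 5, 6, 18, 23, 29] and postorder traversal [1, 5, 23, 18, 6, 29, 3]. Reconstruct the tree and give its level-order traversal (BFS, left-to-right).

Inorder:   [1, 3, 5, 6, 18, 23, 29]
Postorder: [1, 5, 23, 18, 6, 29, 3]
Algorithm: postorder visits root last, so walk postorder right-to-left;
each value is the root of the current inorder slice — split it at that
value, recurse on the right subtree first, then the left.
Recursive splits:
  root=3; inorder splits into left=[1], right=[5, 6, 18, 23, 29]
  root=29; inorder splits into left=[5, 6, 18, 23], right=[]
  root=6; inorder splits into left=[5], right=[18, 23]
  root=18; inorder splits into left=[], right=[23]
  root=23; inorder splits into left=[], right=[]
  root=5; inorder splits into left=[], right=[]
  root=1; inorder splits into left=[], right=[]
Reconstructed level-order: [3, 1, 29, 6, 5, 18, 23]


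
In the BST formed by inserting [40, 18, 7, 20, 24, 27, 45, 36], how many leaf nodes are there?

Tree built from: [40, 18, 7, 20, 24, 27, 45, 36]
Tree (level-order array): [40, 18, 45, 7, 20, None, None, None, None, None, 24, None, 27, None, 36]
Rule: A leaf has 0 children.
Per-node child counts:
  node 40: 2 child(ren)
  node 18: 2 child(ren)
  node 7: 0 child(ren)
  node 20: 1 child(ren)
  node 24: 1 child(ren)
  node 27: 1 child(ren)
  node 36: 0 child(ren)
  node 45: 0 child(ren)
Matching nodes: [7, 36, 45]
Count of leaf nodes: 3


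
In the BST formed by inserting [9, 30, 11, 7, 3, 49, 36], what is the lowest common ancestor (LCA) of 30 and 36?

Tree insertion order: [9, 30, 11, 7, 3, 49, 36]
Tree (level-order array): [9, 7, 30, 3, None, 11, 49, None, None, None, None, 36]
In a BST, the LCA of p=30, q=36 is the first node v on the
root-to-leaf path with p <= v <= q (go left if both < v, right if both > v).
Walk from root:
  at 9: both 30 and 36 > 9, go right
  at 30: 30 <= 30 <= 36, this is the LCA
LCA = 30


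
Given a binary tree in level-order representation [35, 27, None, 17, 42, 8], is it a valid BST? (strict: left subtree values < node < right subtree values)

Level-order array: [35, 27, None, 17, 42, 8]
Validate using subtree bounds (lo, hi): at each node, require lo < value < hi,
then recurse left with hi=value and right with lo=value.
Preorder trace (stopping at first violation):
  at node 35 with bounds (-inf, +inf): OK
  at node 27 with bounds (-inf, 35): OK
  at node 17 with bounds (-inf, 27): OK
  at node 8 with bounds (-inf, 17): OK
  at node 42 with bounds (27, 35): VIOLATION
Node 42 violates its bound: not (27 < 42 < 35).
Result: Not a valid BST


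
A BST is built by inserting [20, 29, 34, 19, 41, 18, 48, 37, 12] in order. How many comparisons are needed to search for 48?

Search path for 48: 20 -> 29 -> 34 -> 41 -> 48
Found: True
Comparisons: 5


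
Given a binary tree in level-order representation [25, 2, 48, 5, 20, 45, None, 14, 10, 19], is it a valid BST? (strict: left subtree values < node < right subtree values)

Level-order array: [25, 2, 48, 5, 20, 45, None, 14, 10, 19]
Validate using subtree bounds (lo, hi): at each node, require lo < value < hi,
then recurse left with hi=value and right with lo=value.
Preorder trace (stopping at first violation):
  at node 25 with bounds (-inf, +inf): OK
  at node 2 with bounds (-inf, 25): OK
  at node 5 with bounds (-inf, 2): VIOLATION
Node 5 violates its bound: not (-inf < 5 < 2).
Result: Not a valid BST


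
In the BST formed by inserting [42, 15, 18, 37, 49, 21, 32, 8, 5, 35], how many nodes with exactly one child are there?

Tree built from: [42, 15, 18, 37, 49, 21, 32, 8, 5, 35]
Tree (level-order array): [42, 15, 49, 8, 18, None, None, 5, None, None, 37, None, None, 21, None, None, 32, None, 35]
Rule: These are nodes with exactly 1 non-null child.
Per-node child counts:
  node 42: 2 child(ren)
  node 15: 2 child(ren)
  node 8: 1 child(ren)
  node 5: 0 child(ren)
  node 18: 1 child(ren)
  node 37: 1 child(ren)
  node 21: 1 child(ren)
  node 32: 1 child(ren)
  node 35: 0 child(ren)
  node 49: 0 child(ren)
Matching nodes: [8, 18, 37, 21, 32]
Count of nodes with exactly one child: 5


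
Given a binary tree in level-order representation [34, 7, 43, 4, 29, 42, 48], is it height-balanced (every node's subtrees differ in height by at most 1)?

Tree (level-order array): [34, 7, 43, 4, 29, 42, 48]
Definition: a tree is height-balanced if, at every node, |h(left) - h(right)| <= 1 (empty subtree has height -1).
Bottom-up per-node check:
  node 4: h_left=-1, h_right=-1, diff=0 [OK], height=0
  node 29: h_left=-1, h_right=-1, diff=0 [OK], height=0
  node 7: h_left=0, h_right=0, diff=0 [OK], height=1
  node 42: h_left=-1, h_right=-1, diff=0 [OK], height=0
  node 48: h_left=-1, h_right=-1, diff=0 [OK], height=0
  node 43: h_left=0, h_right=0, diff=0 [OK], height=1
  node 34: h_left=1, h_right=1, diff=0 [OK], height=2
All nodes satisfy the balance condition.
Result: Balanced


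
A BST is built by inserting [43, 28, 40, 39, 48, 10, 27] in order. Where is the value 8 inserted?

Starting tree (level order): [43, 28, 48, 10, 40, None, None, None, 27, 39]
Insertion path: 43 -> 28 -> 10
Result: insert 8 as left child of 10
Final tree (level order): [43, 28, 48, 10, 40, None, None, 8, 27, 39]


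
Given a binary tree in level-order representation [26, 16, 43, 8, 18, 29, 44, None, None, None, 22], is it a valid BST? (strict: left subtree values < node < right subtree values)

Level-order array: [26, 16, 43, 8, 18, 29, 44, None, None, None, 22]
Validate using subtree bounds (lo, hi): at each node, require lo < value < hi,
then recurse left with hi=value and right with lo=value.
Preorder trace (stopping at first violation):
  at node 26 with bounds (-inf, +inf): OK
  at node 16 with bounds (-inf, 26): OK
  at node 8 with bounds (-inf, 16): OK
  at node 18 with bounds (16, 26): OK
  at node 22 with bounds (18, 26): OK
  at node 43 with bounds (26, +inf): OK
  at node 29 with bounds (26, 43): OK
  at node 44 with bounds (43, +inf): OK
No violation found at any node.
Result: Valid BST


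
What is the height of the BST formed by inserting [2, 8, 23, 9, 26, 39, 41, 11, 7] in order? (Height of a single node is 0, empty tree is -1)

Insertion order: [2, 8, 23, 9, 26, 39, 41, 11, 7]
Tree (level-order array): [2, None, 8, 7, 23, None, None, 9, 26, None, 11, None, 39, None, None, None, 41]
Compute height bottom-up (empty subtree = -1):
  height(7) = 1 + max(-1, -1) = 0
  height(11) = 1 + max(-1, -1) = 0
  height(9) = 1 + max(-1, 0) = 1
  height(41) = 1 + max(-1, -1) = 0
  height(39) = 1 + max(-1, 0) = 1
  height(26) = 1 + max(-1, 1) = 2
  height(23) = 1 + max(1, 2) = 3
  height(8) = 1 + max(0, 3) = 4
  height(2) = 1 + max(-1, 4) = 5
Height = 5


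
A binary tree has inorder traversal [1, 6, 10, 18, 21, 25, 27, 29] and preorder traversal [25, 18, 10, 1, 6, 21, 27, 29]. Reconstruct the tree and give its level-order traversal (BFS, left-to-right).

Inorder:  [1, 6, 10, 18, 21, 25, 27, 29]
Preorder: [25, 18, 10, 1, 6, 21, 27, 29]
Algorithm: preorder visits root first, so consume preorder in order;
for each root, split the current inorder slice at that value into
left-subtree inorder and right-subtree inorder, then recurse.
Recursive splits:
  root=25; inorder splits into left=[1, 6, 10, 18, 21], right=[27, 29]
  root=18; inorder splits into left=[1, 6, 10], right=[21]
  root=10; inorder splits into left=[1, 6], right=[]
  root=1; inorder splits into left=[], right=[6]
  root=6; inorder splits into left=[], right=[]
  root=21; inorder splits into left=[], right=[]
  root=27; inorder splits into left=[], right=[29]
  root=29; inorder splits into left=[], right=[]
Reconstructed level-order: [25, 18, 27, 10, 21, 29, 1, 6]


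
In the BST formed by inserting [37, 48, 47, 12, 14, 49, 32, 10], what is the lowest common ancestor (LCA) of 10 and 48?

Tree insertion order: [37, 48, 47, 12, 14, 49, 32, 10]
Tree (level-order array): [37, 12, 48, 10, 14, 47, 49, None, None, None, 32]
In a BST, the LCA of p=10, q=48 is the first node v on the
root-to-leaf path with p <= v <= q (go left if both < v, right if both > v).
Walk from root:
  at 37: 10 <= 37 <= 48, this is the LCA
LCA = 37


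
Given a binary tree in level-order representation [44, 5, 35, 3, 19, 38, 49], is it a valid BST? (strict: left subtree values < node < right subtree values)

Level-order array: [44, 5, 35, 3, 19, 38, 49]
Validate using subtree bounds (lo, hi): at each node, require lo < value < hi,
then recurse left with hi=value and right with lo=value.
Preorder trace (stopping at first violation):
  at node 44 with bounds (-inf, +inf): OK
  at node 5 with bounds (-inf, 44): OK
  at node 3 with bounds (-inf, 5): OK
  at node 19 with bounds (5, 44): OK
  at node 35 with bounds (44, +inf): VIOLATION
Node 35 violates its bound: not (44 < 35 < +inf).
Result: Not a valid BST


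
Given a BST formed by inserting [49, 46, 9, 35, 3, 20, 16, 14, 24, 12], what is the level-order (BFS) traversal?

Tree insertion order: [49, 46, 9, 35, 3, 20, 16, 14, 24, 12]
Tree (level-order array): [49, 46, None, 9, None, 3, 35, None, None, 20, None, 16, 24, 14, None, None, None, 12]
BFS from the root, enqueuing left then right child of each popped node:
  queue [49] -> pop 49, enqueue [46], visited so far: [49]
  queue [46] -> pop 46, enqueue [9], visited so far: [49, 46]
  queue [9] -> pop 9, enqueue [3, 35], visited so far: [49, 46, 9]
  queue [3, 35] -> pop 3, enqueue [none], visited so far: [49, 46, 9, 3]
  queue [35] -> pop 35, enqueue [20], visited so far: [49, 46, 9, 3, 35]
  queue [20] -> pop 20, enqueue [16, 24], visited so far: [49, 46, 9, 3, 35, 20]
  queue [16, 24] -> pop 16, enqueue [14], visited so far: [49, 46, 9, 3, 35, 20, 16]
  queue [24, 14] -> pop 24, enqueue [none], visited so far: [49, 46, 9, 3, 35, 20, 16, 24]
  queue [14] -> pop 14, enqueue [12], visited so far: [49, 46, 9, 3, 35, 20, 16, 24, 14]
  queue [12] -> pop 12, enqueue [none], visited so far: [49, 46, 9, 3, 35, 20, 16, 24, 14, 12]
Result: [49, 46, 9, 3, 35, 20, 16, 24, 14, 12]


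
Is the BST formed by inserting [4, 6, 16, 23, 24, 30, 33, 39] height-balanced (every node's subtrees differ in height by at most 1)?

Tree (level-order array): [4, None, 6, None, 16, None, 23, None, 24, None, 30, None, 33, None, 39]
Definition: a tree is height-balanced if, at every node, |h(left) - h(right)| <= 1 (empty subtree has height -1).
Bottom-up per-node check:
  node 39: h_left=-1, h_right=-1, diff=0 [OK], height=0
  node 33: h_left=-1, h_right=0, diff=1 [OK], height=1
  node 30: h_left=-1, h_right=1, diff=2 [FAIL (|-1-1|=2 > 1)], height=2
  node 24: h_left=-1, h_right=2, diff=3 [FAIL (|-1-2|=3 > 1)], height=3
  node 23: h_left=-1, h_right=3, diff=4 [FAIL (|-1-3|=4 > 1)], height=4
  node 16: h_left=-1, h_right=4, diff=5 [FAIL (|-1-4|=5 > 1)], height=5
  node 6: h_left=-1, h_right=5, diff=6 [FAIL (|-1-5|=6 > 1)], height=6
  node 4: h_left=-1, h_right=6, diff=7 [FAIL (|-1-6|=7 > 1)], height=7
Node 30 violates the condition: |-1 - 1| = 2 > 1.
Result: Not balanced


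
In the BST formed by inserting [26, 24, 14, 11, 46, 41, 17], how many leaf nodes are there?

Tree built from: [26, 24, 14, 11, 46, 41, 17]
Tree (level-order array): [26, 24, 46, 14, None, 41, None, 11, 17]
Rule: A leaf has 0 children.
Per-node child counts:
  node 26: 2 child(ren)
  node 24: 1 child(ren)
  node 14: 2 child(ren)
  node 11: 0 child(ren)
  node 17: 0 child(ren)
  node 46: 1 child(ren)
  node 41: 0 child(ren)
Matching nodes: [11, 17, 41]
Count of leaf nodes: 3


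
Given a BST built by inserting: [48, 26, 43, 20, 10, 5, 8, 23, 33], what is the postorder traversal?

Tree insertion order: [48, 26, 43, 20, 10, 5, 8, 23, 33]
Tree (level-order array): [48, 26, None, 20, 43, 10, 23, 33, None, 5, None, None, None, None, None, None, 8]
Postorder traversal: [8, 5, 10, 23, 20, 33, 43, 26, 48]


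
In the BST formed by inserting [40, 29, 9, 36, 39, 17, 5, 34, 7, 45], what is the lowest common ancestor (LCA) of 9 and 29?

Tree insertion order: [40, 29, 9, 36, 39, 17, 5, 34, 7, 45]
Tree (level-order array): [40, 29, 45, 9, 36, None, None, 5, 17, 34, 39, None, 7]
In a BST, the LCA of p=9, q=29 is the first node v on the
root-to-leaf path with p <= v <= q (go left if both < v, right if both > v).
Walk from root:
  at 40: both 9 and 29 < 40, go left
  at 29: 9 <= 29 <= 29, this is the LCA
LCA = 29


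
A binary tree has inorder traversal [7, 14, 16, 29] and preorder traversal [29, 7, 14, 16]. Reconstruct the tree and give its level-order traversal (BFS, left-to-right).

Inorder:  [7, 14, 16, 29]
Preorder: [29, 7, 14, 16]
Algorithm: preorder visits root first, so consume preorder in order;
for each root, split the current inorder slice at that value into
left-subtree inorder and right-subtree inorder, then recurse.
Recursive splits:
  root=29; inorder splits into left=[7, 14, 16], right=[]
  root=7; inorder splits into left=[], right=[14, 16]
  root=14; inorder splits into left=[], right=[16]
  root=16; inorder splits into left=[], right=[]
Reconstructed level-order: [29, 7, 14, 16]


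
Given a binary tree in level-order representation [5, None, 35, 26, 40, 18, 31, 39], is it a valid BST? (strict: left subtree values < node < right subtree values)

Level-order array: [5, None, 35, 26, 40, 18, 31, 39]
Validate using subtree bounds (lo, hi): at each node, require lo < value < hi,
then recurse left with hi=value and right with lo=value.
Preorder trace (stopping at first violation):
  at node 5 with bounds (-inf, +inf): OK
  at node 35 with bounds (5, +inf): OK
  at node 26 with bounds (5, 35): OK
  at node 18 with bounds (5, 26): OK
  at node 31 with bounds (26, 35): OK
  at node 40 with bounds (35, +inf): OK
  at node 39 with bounds (35, 40): OK
No violation found at any node.
Result: Valid BST


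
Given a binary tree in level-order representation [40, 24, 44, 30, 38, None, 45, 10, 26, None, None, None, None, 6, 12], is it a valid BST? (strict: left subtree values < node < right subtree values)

Level-order array: [40, 24, 44, 30, 38, None, 45, 10, 26, None, None, None, None, 6, 12]
Validate using subtree bounds (lo, hi): at each node, require lo < value < hi,
then recurse left with hi=value and right with lo=value.
Preorder trace (stopping at first violation):
  at node 40 with bounds (-inf, +inf): OK
  at node 24 with bounds (-inf, 40): OK
  at node 30 with bounds (-inf, 24): VIOLATION
Node 30 violates its bound: not (-inf < 30 < 24).
Result: Not a valid BST


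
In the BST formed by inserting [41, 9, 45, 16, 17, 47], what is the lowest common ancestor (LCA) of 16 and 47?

Tree insertion order: [41, 9, 45, 16, 17, 47]
Tree (level-order array): [41, 9, 45, None, 16, None, 47, None, 17]
In a BST, the LCA of p=16, q=47 is the first node v on the
root-to-leaf path with p <= v <= q (go left if both < v, right if both > v).
Walk from root:
  at 41: 16 <= 41 <= 47, this is the LCA
LCA = 41


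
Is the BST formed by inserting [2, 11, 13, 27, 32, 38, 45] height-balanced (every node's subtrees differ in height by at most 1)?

Tree (level-order array): [2, None, 11, None, 13, None, 27, None, 32, None, 38, None, 45]
Definition: a tree is height-balanced if, at every node, |h(left) - h(right)| <= 1 (empty subtree has height -1).
Bottom-up per-node check:
  node 45: h_left=-1, h_right=-1, diff=0 [OK], height=0
  node 38: h_left=-1, h_right=0, diff=1 [OK], height=1
  node 32: h_left=-1, h_right=1, diff=2 [FAIL (|-1-1|=2 > 1)], height=2
  node 27: h_left=-1, h_right=2, diff=3 [FAIL (|-1-2|=3 > 1)], height=3
  node 13: h_left=-1, h_right=3, diff=4 [FAIL (|-1-3|=4 > 1)], height=4
  node 11: h_left=-1, h_right=4, diff=5 [FAIL (|-1-4|=5 > 1)], height=5
  node 2: h_left=-1, h_right=5, diff=6 [FAIL (|-1-5|=6 > 1)], height=6
Node 32 violates the condition: |-1 - 1| = 2 > 1.
Result: Not balanced


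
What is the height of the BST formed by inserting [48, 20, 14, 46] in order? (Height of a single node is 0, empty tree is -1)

Insertion order: [48, 20, 14, 46]
Tree (level-order array): [48, 20, None, 14, 46]
Compute height bottom-up (empty subtree = -1):
  height(14) = 1 + max(-1, -1) = 0
  height(46) = 1 + max(-1, -1) = 0
  height(20) = 1 + max(0, 0) = 1
  height(48) = 1 + max(1, -1) = 2
Height = 2


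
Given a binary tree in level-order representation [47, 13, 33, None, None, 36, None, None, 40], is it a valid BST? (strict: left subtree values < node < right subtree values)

Level-order array: [47, 13, 33, None, None, 36, None, None, 40]
Validate using subtree bounds (lo, hi): at each node, require lo < value < hi,
then recurse left with hi=value and right with lo=value.
Preorder trace (stopping at first violation):
  at node 47 with bounds (-inf, +inf): OK
  at node 13 with bounds (-inf, 47): OK
  at node 33 with bounds (47, +inf): VIOLATION
Node 33 violates its bound: not (47 < 33 < +inf).
Result: Not a valid BST


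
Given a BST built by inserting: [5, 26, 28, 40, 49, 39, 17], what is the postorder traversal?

Tree insertion order: [5, 26, 28, 40, 49, 39, 17]
Tree (level-order array): [5, None, 26, 17, 28, None, None, None, 40, 39, 49]
Postorder traversal: [17, 39, 49, 40, 28, 26, 5]


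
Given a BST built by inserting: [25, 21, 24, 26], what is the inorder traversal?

Tree insertion order: [25, 21, 24, 26]
Tree (level-order array): [25, 21, 26, None, 24]
Inorder traversal: [21, 24, 25, 26]


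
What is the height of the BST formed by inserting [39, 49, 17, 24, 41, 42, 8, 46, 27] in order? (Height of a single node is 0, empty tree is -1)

Insertion order: [39, 49, 17, 24, 41, 42, 8, 46, 27]
Tree (level-order array): [39, 17, 49, 8, 24, 41, None, None, None, None, 27, None, 42, None, None, None, 46]
Compute height bottom-up (empty subtree = -1):
  height(8) = 1 + max(-1, -1) = 0
  height(27) = 1 + max(-1, -1) = 0
  height(24) = 1 + max(-1, 0) = 1
  height(17) = 1 + max(0, 1) = 2
  height(46) = 1 + max(-1, -1) = 0
  height(42) = 1 + max(-1, 0) = 1
  height(41) = 1 + max(-1, 1) = 2
  height(49) = 1 + max(2, -1) = 3
  height(39) = 1 + max(2, 3) = 4
Height = 4


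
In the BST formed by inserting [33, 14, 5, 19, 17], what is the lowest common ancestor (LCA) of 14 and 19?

Tree insertion order: [33, 14, 5, 19, 17]
Tree (level-order array): [33, 14, None, 5, 19, None, None, 17]
In a BST, the LCA of p=14, q=19 is the first node v on the
root-to-leaf path with p <= v <= q (go left if both < v, right if both > v).
Walk from root:
  at 33: both 14 and 19 < 33, go left
  at 14: 14 <= 14 <= 19, this is the LCA
LCA = 14


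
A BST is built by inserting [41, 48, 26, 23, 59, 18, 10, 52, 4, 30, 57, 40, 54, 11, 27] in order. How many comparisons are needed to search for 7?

Search path for 7: 41 -> 26 -> 23 -> 18 -> 10 -> 4
Found: False
Comparisons: 6
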